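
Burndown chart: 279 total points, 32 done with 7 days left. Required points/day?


Formula: Required rate = Remaining points / Days left
Remaining = 279 - 32 = 247 points
Required rate = 247 / 7 = 35.29 points/day

35.29 points/day


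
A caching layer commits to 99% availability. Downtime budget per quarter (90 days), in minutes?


Formula: allowed downtime = period * (100 - SLA) / 100
Period (quarter (90 days)) = 129600 minutes
Unavailability fraction = (100 - 99.0) / 100
Allowed downtime = 129600 * (100 - 99.0) / 100
Allowed downtime = 1296.0 minutes

1296.0 minutes


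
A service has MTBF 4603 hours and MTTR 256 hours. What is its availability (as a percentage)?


Availability = MTBF / (MTBF + MTTR)
Availability = 4603 / (4603 + 256)
Availability = 4603 / 4859
Availability = 94.7314%

94.7314%


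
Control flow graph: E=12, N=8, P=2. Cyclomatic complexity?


Formula: V(G) = E - N + 2P
V(G) = 12 - 8 + 2*2
V(G) = 4 + 4
V(G) = 8

8


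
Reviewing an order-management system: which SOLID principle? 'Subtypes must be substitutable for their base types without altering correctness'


This describes the Liskov Substitution Principle (LSP)

Liskov Substitution Principle (LSP)


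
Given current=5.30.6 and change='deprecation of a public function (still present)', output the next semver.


Current: 5.30.6
Change category: 'deprecation of a public function (still present)' → minor bump
SemVer rule: minor bump → increment MINOR, reset PATCH to 0 (MAJOR unchanged)
New: 5.31.0

5.31.0


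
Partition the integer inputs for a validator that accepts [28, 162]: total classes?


Valid range: [28, 162]
Class 1: x < 28 — invalid
Class 2: 28 ≤ x ≤ 162 — valid
Class 3: x > 162 — invalid
Total equivalence classes: 3

3 equivalence classes


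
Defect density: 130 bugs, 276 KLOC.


Defect density = defects / KLOC
Defect density = 130 / 276
Defect density = 0.471 defects/KLOC

0.471 defects/KLOC


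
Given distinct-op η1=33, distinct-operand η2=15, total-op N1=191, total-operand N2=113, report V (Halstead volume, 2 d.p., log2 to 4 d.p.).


Formula: V = N * log2(η), where N = N1 + N2 and η = η1 + η2
η = 33 + 15 = 48
N = 191 + 113 = 304
log2(48) ≈ 5.5850
V = 304 * 5.5850 = 1697.84

1697.84


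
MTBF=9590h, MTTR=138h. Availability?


Availability = MTBF / (MTBF + MTTR)
Availability = 9590 / (9590 + 138)
Availability = 9590 / 9728
Availability = 98.5814%

98.5814%


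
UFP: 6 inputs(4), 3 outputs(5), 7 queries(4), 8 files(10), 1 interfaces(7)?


UFP = EI*4 + EO*5 + EQ*4 + ILF*10 + EIF*7
UFP = 6*4 + 3*5 + 7*4 + 8*10 + 1*7
UFP = 24 + 15 + 28 + 80 + 7
UFP = 154

154


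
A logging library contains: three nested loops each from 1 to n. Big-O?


Reasoning: three levels of nesting over n
Complexity: O(n^3)

O(n^3)


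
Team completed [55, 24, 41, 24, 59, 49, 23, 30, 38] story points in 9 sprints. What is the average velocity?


Formula: Avg velocity = Total points / Number of sprints
Points: [55, 24, 41, 24, 59, 49, 23, 30, 38]
Sum = 55 + 24 + 41 + 24 + 59 + 49 + 23 + 30 + 38 = 343
Avg velocity = 343 / 9 = 38.11 points/sprint

38.11 points/sprint


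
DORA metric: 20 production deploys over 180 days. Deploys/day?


Formula: deployments per day = releases / days
= 20 / 180
= 0.111 deploys/day
(equivalently, 0.78 deploys/week)

0.111 deploys/day


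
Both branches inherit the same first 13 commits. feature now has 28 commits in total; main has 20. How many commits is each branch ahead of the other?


Common ancestor: commit #13
feature commits after divergence: 28 - 13 = 15
main commits after divergence: 20 - 13 = 7
feature is 15 commits ahead of main
main is 7 commits ahead of feature

feature ahead: 15, main ahead: 7


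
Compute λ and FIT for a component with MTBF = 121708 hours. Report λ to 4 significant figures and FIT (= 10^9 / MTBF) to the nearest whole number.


Formula: λ = 1 / MTBF; FIT = λ × 1e9 = 1e9 / MTBF
λ = 1 / 121708 ≈ 8.216e-06 failures/hour
FIT = 1e9 / 121708 ≈ 8216 failures per 1e9 hours (nearest whole number)

λ = 8.216e-06 /h, FIT = 8216


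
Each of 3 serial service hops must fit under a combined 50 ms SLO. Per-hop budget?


Formula: per_stage = total_budget / stages
per_stage = 50 / 3
per_stage = 16.67 ms

16.67 ms


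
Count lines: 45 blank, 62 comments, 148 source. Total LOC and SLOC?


Total LOC = blank + comment + code
Total LOC = 45 + 62 + 148 = 255
SLOC (source only) = code = 148

Total LOC: 255, SLOC: 148


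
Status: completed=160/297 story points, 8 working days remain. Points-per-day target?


Formula: Required rate = Remaining points / Days left
Remaining = 297 - 160 = 137 points
Required rate = 137 / 8 = 17.13 points/day

17.13 points/day


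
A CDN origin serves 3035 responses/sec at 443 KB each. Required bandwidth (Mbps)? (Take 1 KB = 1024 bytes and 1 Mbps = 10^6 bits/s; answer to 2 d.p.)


Formula: Mbps = payload_bytes * RPS * 8 / 1e6
Payload per request = 443 KB = 443 * 1024 = 453632 bytes
Total bytes/sec = 453632 * 3035 = 1376773120
Total bits/sec = 1376773120 * 8 = 11014184960
Mbps = 11014184960 / 1e6 = 11014.18

11014.18 Mbps


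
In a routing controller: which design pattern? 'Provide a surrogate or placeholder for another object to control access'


This matches the Proxy pattern

Proxy


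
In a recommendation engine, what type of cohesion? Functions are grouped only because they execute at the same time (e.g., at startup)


Reasoning: Related by timing only
Type: Temporal cohesion

Temporal cohesion


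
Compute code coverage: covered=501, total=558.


Coverage = covered / total * 100
Coverage = 501 / 558 * 100
Coverage = 89.78%

89.78%


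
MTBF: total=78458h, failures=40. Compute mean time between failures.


Formula: MTBF = Total operating time / Number of failures
MTBF = 78458 / 40
MTBF = 1961.45 hours

1961.45 hours


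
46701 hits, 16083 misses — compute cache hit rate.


Formula: hit rate = hits / (hits + misses) * 100
hit rate = 46701 / (46701 + 16083) * 100
hit rate = 46701 / 62784 * 100
hit rate = 74.38%

74.38%


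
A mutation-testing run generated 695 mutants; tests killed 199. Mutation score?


Mutation score = killed / total * 100
Mutation score = 199 / 695 * 100
Mutation score = 28.63%

28.63%


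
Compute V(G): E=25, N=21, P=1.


Formula: V(G) = E - N + 2P
V(G) = 25 - 21 + 2*1
V(G) = 4 + 2
V(G) = 6

6


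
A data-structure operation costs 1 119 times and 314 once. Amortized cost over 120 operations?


Formula: Amortized cost = Total cost / Operations
Total cost = (119 * 1) + (1 * 314)
Total cost = 119 + 314 = 433
Amortized = 433 / 120 = 3.6083

3.6083


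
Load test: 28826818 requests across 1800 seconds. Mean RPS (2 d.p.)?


Formula: throughput = requests / seconds
throughput = 28826818 / 1800
throughput = 16014.9 requests/second

16014.9 requests/second


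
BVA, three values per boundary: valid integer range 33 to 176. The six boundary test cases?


Range: [33, 176]
Boundaries: just below min, min, min+1, max-1, max, just above max
Values: [32, 33, 34, 175, 176, 177]

[32, 33, 34, 175, 176, 177]


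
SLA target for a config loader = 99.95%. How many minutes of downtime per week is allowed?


Formula: allowed downtime = period * (100 - SLA) / 100
Period (week) = 10080 minutes
Unavailability fraction = (100 - 99.95) / 100
Allowed downtime = 10080 * (100 - 99.95) / 100
Allowed downtime = 5.04 minutes

5.04 minutes


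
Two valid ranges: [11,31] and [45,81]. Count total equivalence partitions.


Valid ranges: [11,31] and [45,81]
Class 1: x < 11 — invalid
Class 2: 11 ≤ x ≤ 31 — valid
Class 3: 31 < x < 45 — invalid (gap between ranges)
Class 4: 45 ≤ x ≤ 81 — valid
Class 5: x > 81 — invalid
Total equivalence classes: 5

5 equivalence classes


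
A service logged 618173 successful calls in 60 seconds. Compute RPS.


Formula: throughput = requests / seconds
throughput = 618173 / 60
throughput = 10302.88 requests/second

10302.88 requests/second


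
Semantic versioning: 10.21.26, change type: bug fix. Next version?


Current: 10.21.26
Change category: 'bug fix' → patch bump
SemVer rule: patch bump → increment PATCH (MAJOR and MINOR unchanged)
New: 10.21.27

10.21.27


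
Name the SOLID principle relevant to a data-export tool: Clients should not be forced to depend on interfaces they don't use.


This describes the Interface Segregation Principle (ISP)

Interface Segregation Principle (ISP)


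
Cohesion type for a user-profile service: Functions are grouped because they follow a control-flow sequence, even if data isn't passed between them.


Reasoning: Grouped by order of execution within a routine, not by data flow
Type: Procedural cohesion

Procedural cohesion


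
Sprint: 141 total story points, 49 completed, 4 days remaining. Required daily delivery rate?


Formula: Required rate = Remaining points / Days left
Remaining = 141 - 49 = 92 points
Required rate = 92 / 4 = 23.0 points/day

23.0 points/day


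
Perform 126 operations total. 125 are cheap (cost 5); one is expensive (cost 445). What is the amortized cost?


Formula: Amortized cost = Total cost / Operations
Total cost = (125 * 5) + (1 * 445)
Total cost = 625 + 445 = 1070
Amortized = 1070 / 126 = 8.4921

8.4921


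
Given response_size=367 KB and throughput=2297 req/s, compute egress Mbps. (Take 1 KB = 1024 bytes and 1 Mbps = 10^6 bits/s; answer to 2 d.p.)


Formula: Mbps = payload_bytes * RPS * 8 / 1e6
Payload per request = 367 KB = 367 * 1024 = 375808 bytes
Total bytes/sec = 375808 * 2297 = 863230976
Total bits/sec = 863230976 * 8 = 6905847808
Mbps = 6905847808 / 1e6 = 6905.85

6905.85 Mbps


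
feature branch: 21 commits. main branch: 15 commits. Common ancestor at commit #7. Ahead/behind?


Common ancestor: commit #7
feature commits after divergence: 21 - 7 = 14
main commits after divergence: 15 - 7 = 8
feature is 14 commits ahead of main
main is 8 commits ahead of feature

feature ahead: 14, main ahead: 8


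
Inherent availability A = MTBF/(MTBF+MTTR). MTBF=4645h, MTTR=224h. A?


Availability = MTBF / (MTBF + MTTR)
Availability = 4645 / (4645 + 224)
Availability = 4645 / 4869
Availability = 95.3995%

95.3995%


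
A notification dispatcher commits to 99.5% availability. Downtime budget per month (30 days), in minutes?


Formula: allowed downtime = period * (100 - SLA) / 100
Period (month (30 days)) = 43200 minutes
Unavailability fraction = (100 - 99.5) / 100
Allowed downtime = 43200 * (100 - 99.5) / 100
Allowed downtime = 216.0 minutes

216.0 minutes


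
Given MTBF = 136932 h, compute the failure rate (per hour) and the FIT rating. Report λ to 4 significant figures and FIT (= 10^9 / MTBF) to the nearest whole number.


Formula: λ = 1 / MTBF; FIT = λ × 1e9 = 1e9 / MTBF
λ = 1 / 136932 ≈ 7.303e-06 failures/hour
FIT = 1e9 / 136932 ≈ 7303 failures per 1e9 hours (nearest whole number)

λ = 7.303e-06 /h, FIT = 7303


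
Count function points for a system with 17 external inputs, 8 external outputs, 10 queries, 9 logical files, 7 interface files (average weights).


UFP = EI*4 + EO*5 + EQ*4 + ILF*10 + EIF*7
UFP = 17*4 + 8*5 + 10*4 + 9*10 + 7*7
UFP = 68 + 40 + 40 + 90 + 49
UFP = 287

287


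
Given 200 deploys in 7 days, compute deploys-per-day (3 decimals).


Formula: deployments per day = releases / days
= 200 / 7
= 28.571 deploys/day
(equivalently, 200.0 deploys/week)

28.571 deploys/day


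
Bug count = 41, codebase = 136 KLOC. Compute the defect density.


Defect density = defects / KLOC
Defect density = 41 / 136
Defect density = 0.301 defects/KLOC

0.301 defects/KLOC


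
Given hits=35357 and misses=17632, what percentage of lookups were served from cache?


Formula: hit rate = hits / (hits + misses) * 100
hit rate = 35357 / (35357 + 17632) * 100
hit rate = 35357 / 52989 * 100
hit rate = 66.73%

66.73%


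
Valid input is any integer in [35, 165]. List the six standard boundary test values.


Range: [35, 165]
Boundaries: just below min, min, min+1, max-1, max, just above max
Values: [34, 35, 36, 164, 165, 166]

[34, 35, 36, 164, 165, 166]


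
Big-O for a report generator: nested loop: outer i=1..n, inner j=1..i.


Reasoning: triangle: n(n+1)/2 ~ n^2/2
Complexity: O(n^2)

O(n^2)


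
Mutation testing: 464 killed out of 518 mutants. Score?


Mutation score = killed / total * 100
Mutation score = 464 / 518 * 100
Mutation score = 89.58%

89.58%


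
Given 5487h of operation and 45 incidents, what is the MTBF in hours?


Formula: MTBF = Total operating time / Number of failures
MTBF = 5487 / 45
MTBF = 121.93 hours

121.93 hours


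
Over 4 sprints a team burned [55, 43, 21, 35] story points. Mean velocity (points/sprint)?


Formula: Avg velocity = Total points / Number of sprints
Points: [55, 43, 21, 35]
Sum = 55 + 43 + 21 + 35 = 154
Avg velocity = 154 / 4 = 38.5 points/sprint

38.5 points/sprint


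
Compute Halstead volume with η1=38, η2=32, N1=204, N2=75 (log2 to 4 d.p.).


Formula: V = N * log2(η), where N = N1 + N2 and η = η1 + η2
η = 38 + 32 = 70
N = 204 + 75 = 279
log2(70) ≈ 6.1293
V = 279 * 6.1293 = 1710.07

1710.07


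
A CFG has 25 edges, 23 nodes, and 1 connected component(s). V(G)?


Formula: V(G) = E - N + 2P
V(G) = 25 - 23 + 2*1
V(G) = 2 + 2
V(G) = 4

4


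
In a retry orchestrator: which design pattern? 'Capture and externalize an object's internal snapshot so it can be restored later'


This matches the Memento pattern

Memento


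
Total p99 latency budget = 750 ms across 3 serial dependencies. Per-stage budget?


Formula: per_stage = total_budget / stages
per_stage = 750 / 3
per_stage = 250.0 ms

250.0 ms


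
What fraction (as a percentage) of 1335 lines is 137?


Coverage = covered / total * 100
Coverage = 137 / 1335 * 100
Coverage = 10.26%

10.26%


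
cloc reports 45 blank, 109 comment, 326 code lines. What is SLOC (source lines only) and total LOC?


Total LOC = blank + comment + code
Total LOC = 45 + 109 + 326 = 480
SLOC (source only) = code = 326

Total LOC: 480, SLOC: 326


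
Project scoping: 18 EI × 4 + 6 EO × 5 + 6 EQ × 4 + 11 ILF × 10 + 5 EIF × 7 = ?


UFP = EI*4 + EO*5 + EQ*4 + ILF*10 + EIF*7
UFP = 18*4 + 6*5 + 6*4 + 11*10 + 5*7
UFP = 72 + 30 + 24 + 110 + 35
UFP = 271

271


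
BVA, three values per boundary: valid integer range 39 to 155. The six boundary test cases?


Range: [39, 155]
Boundaries: just below min, min, min+1, max-1, max, just above max
Values: [38, 39, 40, 154, 155, 156]

[38, 39, 40, 154, 155, 156]


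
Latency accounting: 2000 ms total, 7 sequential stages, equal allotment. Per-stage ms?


Formula: per_stage = total_budget / stages
per_stage = 2000 / 7
per_stage = 285.71 ms

285.71 ms


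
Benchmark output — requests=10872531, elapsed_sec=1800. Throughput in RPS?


Formula: throughput = requests / seconds
throughput = 10872531 / 1800
throughput = 6040.3 requests/second

6040.3 requests/second


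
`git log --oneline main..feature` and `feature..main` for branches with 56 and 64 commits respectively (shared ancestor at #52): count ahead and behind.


Common ancestor: commit #52
feature commits after divergence: 56 - 52 = 4
main commits after divergence: 64 - 52 = 12
feature is 4 commits ahead of main
main is 12 commits ahead of feature

feature ahead: 4, main ahead: 12


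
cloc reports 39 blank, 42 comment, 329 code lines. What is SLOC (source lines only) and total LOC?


Total LOC = blank + comment + code
Total LOC = 39 + 42 + 329 = 410
SLOC (source only) = code = 329

Total LOC: 410, SLOC: 329


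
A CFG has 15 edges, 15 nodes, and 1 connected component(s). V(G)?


Formula: V(G) = E - N + 2P
V(G) = 15 - 15 + 2*1
V(G) = 0 + 2
V(G) = 2

2


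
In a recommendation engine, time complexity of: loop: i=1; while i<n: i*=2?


Reasoning: i doubles each step so iterations are log2(n)
Complexity: O(log n)

O(log n)


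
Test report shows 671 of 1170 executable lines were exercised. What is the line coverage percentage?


Coverage = covered / total * 100
Coverage = 671 / 1170 * 100
Coverage = 57.35%

57.35%


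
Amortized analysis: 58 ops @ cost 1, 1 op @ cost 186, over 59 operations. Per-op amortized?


Formula: Amortized cost = Total cost / Operations
Total cost = (58 * 1) + (1 * 186)
Total cost = 58 + 186 = 244
Amortized = 244 / 59 = 4.1356

4.1356


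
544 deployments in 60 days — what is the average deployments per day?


Formula: deployments per day = releases / days
= 544 / 60
= 9.067 deploys/day
(equivalently, 63.47 deploys/week)

9.067 deploys/day


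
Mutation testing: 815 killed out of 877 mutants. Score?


Mutation score = killed / total * 100
Mutation score = 815 / 877 * 100
Mutation score = 92.93%

92.93%


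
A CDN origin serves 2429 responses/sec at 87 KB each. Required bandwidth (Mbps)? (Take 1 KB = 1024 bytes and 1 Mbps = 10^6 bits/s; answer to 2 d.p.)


Formula: Mbps = payload_bytes * RPS * 8 / 1e6
Payload per request = 87 KB = 87 * 1024 = 89088 bytes
Total bytes/sec = 89088 * 2429 = 216394752
Total bits/sec = 216394752 * 8 = 1731158016
Mbps = 1731158016 / 1e6 = 1731.16

1731.16 Mbps


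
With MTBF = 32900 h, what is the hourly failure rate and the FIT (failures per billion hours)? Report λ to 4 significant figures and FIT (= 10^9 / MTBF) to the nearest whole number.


Formula: λ = 1 / MTBF; FIT = λ × 1e9 = 1e9 / MTBF
λ = 1 / 32900 ≈ 3.040e-05 failures/hour
FIT = 1e9 / 32900 ≈ 30395 failures per 1e9 hours (nearest whole number)

λ = 3.040e-05 /h, FIT = 30395


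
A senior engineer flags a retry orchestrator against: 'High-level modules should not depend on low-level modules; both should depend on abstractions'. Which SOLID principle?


This describes the Dependency Inversion Principle (DIP)

Dependency Inversion Principle (DIP)


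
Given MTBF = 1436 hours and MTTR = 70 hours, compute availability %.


Availability = MTBF / (MTBF + MTTR)
Availability = 1436 / (1436 + 70)
Availability = 1436 / 1506
Availability = 95.3519%

95.3519%


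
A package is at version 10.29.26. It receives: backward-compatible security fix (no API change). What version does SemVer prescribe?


Current: 10.29.26
Change category: 'backward-compatible security fix (no API change)' → patch bump
SemVer rule: patch bump → increment PATCH (MAJOR and MINOR unchanged)
New: 10.29.27

10.29.27


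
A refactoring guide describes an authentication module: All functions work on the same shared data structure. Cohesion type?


Reasoning: Functions share data
Type: Communicational cohesion

Communicational cohesion


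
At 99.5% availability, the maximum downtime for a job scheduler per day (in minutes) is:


Formula: allowed downtime = period * (100 - SLA) / 100
Period (day) = 1440 minutes
Unavailability fraction = (100 - 99.5) / 100
Allowed downtime = 1440 * (100 - 99.5) / 100
Allowed downtime = 7.2 minutes

7.2 minutes


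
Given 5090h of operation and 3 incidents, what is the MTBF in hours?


Formula: MTBF = Total operating time / Number of failures
MTBF = 5090 / 3
MTBF = 1696.67 hours

1696.67 hours


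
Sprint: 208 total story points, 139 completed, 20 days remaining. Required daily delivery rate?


Formula: Required rate = Remaining points / Days left
Remaining = 208 - 139 = 69 points
Required rate = 69 / 20 = 3.45 points/day

3.45 points/day


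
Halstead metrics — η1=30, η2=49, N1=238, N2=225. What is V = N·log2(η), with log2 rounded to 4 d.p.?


Formula: V = N * log2(η), where N = N1 + N2 and η = η1 + η2
η = 30 + 49 = 79
N = 238 + 225 = 463
log2(79) ≈ 6.3038
V = 463 * 6.3038 = 2918.66

2918.66


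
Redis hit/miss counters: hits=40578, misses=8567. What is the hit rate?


Formula: hit rate = hits / (hits + misses) * 100
hit rate = 40578 / (40578 + 8567) * 100
hit rate = 40578 / 49145 * 100
hit rate = 82.57%

82.57%


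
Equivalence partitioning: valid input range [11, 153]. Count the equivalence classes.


Valid range: [11, 153]
Class 1: x < 11 — invalid
Class 2: 11 ≤ x ≤ 153 — valid
Class 3: x > 153 — invalid
Total equivalence classes: 3

3 equivalence classes


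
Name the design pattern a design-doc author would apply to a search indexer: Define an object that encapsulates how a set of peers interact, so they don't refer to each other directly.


This matches the Mediator pattern

Mediator


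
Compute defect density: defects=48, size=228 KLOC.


Defect density = defects / KLOC
Defect density = 48 / 228
Defect density = 0.211 defects/KLOC

0.211 defects/KLOC


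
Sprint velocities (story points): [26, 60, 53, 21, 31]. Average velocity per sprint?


Formula: Avg velocity = Total points / Number of sprints
Points: [26, 60, 53, 21, 31]
Sum = 26 + 60 + 53 + 21 + 31 = 191
Avg velocity = 191 / 5 = 38.2 points/sprint

38.2 points/sprint


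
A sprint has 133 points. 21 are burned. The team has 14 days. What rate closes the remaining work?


Formula: Required rate = Remaining points / Days left
Remaining = 133 - 21 = 112 points
Required rate = 112 / 14 = 8.0 points/day

8.0 points/day


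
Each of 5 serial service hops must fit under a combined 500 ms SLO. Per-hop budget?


Formula: per_stage = total_budget / stages
per_stage = 500 / 5
per_stage = 100.0 ms

100.0 ms


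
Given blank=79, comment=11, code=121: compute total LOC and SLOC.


Total LOC = blank + comment + code
Total LOC = 79 + 11 + 121 = 211
SLOC (source only) = code = 121

Total LOC: 211, SLOC: 121


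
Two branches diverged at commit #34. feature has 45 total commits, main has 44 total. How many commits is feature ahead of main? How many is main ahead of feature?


Common ancestor: commit #34
feature commits after divergence: 45 - 34 = 11
main commits after divergence: 44 - 34 = 10
feature is 11 commits ahead of main
main is 10 commits ahead of feature

feature ahead: 11, main ahead: 10


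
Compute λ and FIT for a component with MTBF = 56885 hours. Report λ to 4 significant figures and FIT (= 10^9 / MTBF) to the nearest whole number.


Formula: λ = 1 / MTBF; FIT = λ × 1e9 = 1e9 / MTBF
λ = 1 / 56885 ≈ 1.758e-05 failures/hour
FIT = 1e9 / 56885 ≈ 17579 failures per 1e9 hours (nearest whole number)

λ = 1.758e-05 /h, FIT = 17579


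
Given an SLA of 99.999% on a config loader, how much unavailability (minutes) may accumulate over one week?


Formula: allowed downtime = period * (100 - SLA) / 100
Period (week) = 10080 minutes
Unavailability fraction = (100 - 99.999) / 100
Allowed downtime = 10080 * (100 - 99.999) / 100
Allowed downtime = 0.1008 minutes

0.1008 minutes


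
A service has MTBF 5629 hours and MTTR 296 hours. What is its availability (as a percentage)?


Availability = MTBF / (MTBF + MTTR)
Availability = 5629 / (5629 + 296)
Availability = 5629 / 5925
Availability = 95.0042%

95.0042%


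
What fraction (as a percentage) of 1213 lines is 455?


Coverage = covered / total * 100
Coverage = 455 / 1213 * 100
Coverage = 37.51%

37.51%


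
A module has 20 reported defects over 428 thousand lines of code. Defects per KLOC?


Defect density = defects / KLOC
Defect density = 20 / 428
Defect density = 0.047 defects/KLOC

0.047 defects/KLOC


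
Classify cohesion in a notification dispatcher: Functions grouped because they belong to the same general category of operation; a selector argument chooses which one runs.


Reasoning: Grouped by category of activity, not by data or sequence
Type: Logical cohesion

Logical cohesion


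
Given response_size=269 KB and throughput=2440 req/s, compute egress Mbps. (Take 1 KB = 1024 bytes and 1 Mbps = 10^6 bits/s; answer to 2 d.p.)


Formula: Mbps = payload_bytes * RPS * 8 / 1e6
Payload per request = 269 KB = 269 * 1024 = 275456 bytes
Total bytes/sec = 275456 * 2440 = 672112640
Total bits/sec = 672112640 * 8 = 5376901120
Mbps = 5376901120 / 1e6 = 5376.9

5376.9 Mbps


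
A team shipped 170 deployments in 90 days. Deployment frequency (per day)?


Formula: deployments per day = releases / days
= 170 / 90
= 1.889 deploys/day
(equivalently, 13.22 deploys/week)

1.889 deploys/day


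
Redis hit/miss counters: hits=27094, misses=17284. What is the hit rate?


Formula: hit rate = hits / (hits + misses) * 100
hit rate = 27094 / (27094 + 17284) * 100
hit rate = 27094 / 44378 * 100
hit rate = 61.05%

61.05%


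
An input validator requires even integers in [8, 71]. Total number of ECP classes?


Constraint: even integers in [8, 71]
Class 1: x < 8 — out-of-range invalid
Class 2: x in [8,71] but odd — wrong type invalid
Class 3: x in [8,71] and even — valid
Class 4: x > 71 — out-of-range invalid
Total equivalence classes: 4

4 equivalence classes


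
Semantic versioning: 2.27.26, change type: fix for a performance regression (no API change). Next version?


Current: 2.27.26
Change category: 'fix for a performance regression (no API change)' → patch bump
SemVer rule: patch bump → increment PATCH (MAJOR and MINOR unchanged)
New: 2.27.27

2.27.27


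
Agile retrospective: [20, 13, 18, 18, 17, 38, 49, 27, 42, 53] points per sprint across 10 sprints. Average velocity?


Formula: Avg velocity = Total points / Number of sprints
Points: [20, 13, 18, 18, 17, 38, 49, 27, 42, 53]
Sum = 20 + 13 + 18 + 18 + 17 + 38 + 49 + 27 + 42 + 53 = 295
Avg velocity = 295 / 10 = 29.5 points/sprint

29.5 points/sprint


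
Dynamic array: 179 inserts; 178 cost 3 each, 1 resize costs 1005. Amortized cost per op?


Formula: Amortized cost = Total cost / Operations
Total cost = (178 * 3) + (1 * 1005)
Total cost = 534 + 1005 = 1539
Amortized = 1539 / 179 = 8.5978

8.5978


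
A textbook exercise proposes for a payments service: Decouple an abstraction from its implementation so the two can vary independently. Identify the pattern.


This matches the Bridge pattern

Bridge


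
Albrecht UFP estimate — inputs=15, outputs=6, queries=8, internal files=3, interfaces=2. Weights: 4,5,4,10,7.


UFP = EI*4 + EO*5 + EQ*4 + ILF*10 + EIF*7
UFP = 15*4 + 6*5 + 8*4 + 3*10 + 2*7
UFP = 60 + 30 + 32 + 30 + 14
UFP = 166

166


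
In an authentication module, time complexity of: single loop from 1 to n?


Reasoning: one pass through n items
Complexity: O(n)

O(n)


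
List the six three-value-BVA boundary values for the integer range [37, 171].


Range: [37, 171]
Boundaries: just below min, min, min+1, max-1, max, just above max
Values: [36, 37, 38, 170, 171, 172]

[36, 37, 38, 170, 171, 172]


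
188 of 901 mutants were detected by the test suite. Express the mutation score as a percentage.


Mutation score = killed / total * 100
Mutation score = 188 / 901 * 100
Mutation score = 20.87%

20.87%


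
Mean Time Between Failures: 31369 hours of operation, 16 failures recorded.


Formula: MTBF = Total operating time / Number of failures
MTBF = 31369 / 16
MTBF = 1960.56 hours

1960.56 hours


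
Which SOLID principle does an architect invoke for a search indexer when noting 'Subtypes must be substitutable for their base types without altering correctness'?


This describes the Liskov Substitution Principle (LSP)

Liskov Substitution Principle (LSP)


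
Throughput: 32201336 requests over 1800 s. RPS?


Formula: throughput = requests / seconds
throughput = 32201336 / 1800
throughput = 17889.63 requests/second

17889.63 requests/second


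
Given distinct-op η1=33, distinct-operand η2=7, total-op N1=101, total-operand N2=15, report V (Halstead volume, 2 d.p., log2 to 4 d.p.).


Formula: V = N * log2(η), where N = N1 + N2 and η = η1 + η2
η = 33 + 7 = 40
N = 101 + 15 = 116
log2(40) ≈ 5.3219
V = 116 * 5.3219 = 617.34

617.34


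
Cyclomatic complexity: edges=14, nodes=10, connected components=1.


Formula: V(G) = E - N + 2P
V(G) = 14 - 10 + 2*1
V(G) = 4 + 2
V(G) = 6

6


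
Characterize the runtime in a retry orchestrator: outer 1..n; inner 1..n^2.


Reasoning: n times n^2
Complexity: O(n^3)

O(n^3)


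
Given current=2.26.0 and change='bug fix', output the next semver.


Current: 2.26.0
Change category: 'bug fix' → patch bump
SemVer rule: patch bump → increment PATCH (MAJOR and MINOR unchanged)
New: 2.26.1

2.26.1


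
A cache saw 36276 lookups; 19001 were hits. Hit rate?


Formula: hit rate = hits / (hits + misses) * 100
hit rate = 19001 / (19001 + 17275) * 100
hit rate = 19001 / 36276 * 100
hit rate = 52.38%

52.38%


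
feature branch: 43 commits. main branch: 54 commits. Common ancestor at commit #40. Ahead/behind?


Common ancestor: commit #40
feature commits after divergence: 43 - 40 = 3
main commits after divergence: 54 - 40 = 14
feature is 3 commits ahead of main
main is 14 commits ahead of feature

feature ahead: 3, main ahead: 14


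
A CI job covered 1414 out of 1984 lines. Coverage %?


Coverage = covered / total * 100
Coverage = 1414 / 1984 * 100
Coverage = 71.27%

71.27%


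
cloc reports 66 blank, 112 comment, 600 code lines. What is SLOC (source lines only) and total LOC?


Total LOC = blank + comment + code
Total LOC = 66 + 112 + 600 = 778
SLOC (source only) = code = 600

Total LOC: 778, SLOC: 600


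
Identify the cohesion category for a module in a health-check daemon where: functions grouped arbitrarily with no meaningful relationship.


Reasoning: Worst: random grouping
Type: Coincidental cohesion

Coincidental cohesion


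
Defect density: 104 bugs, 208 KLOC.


Defect density = defects / KLOC
Defect density = 104 / 208
Defect density = 0.5 defects/KLOC

0.5 defects/KLOC


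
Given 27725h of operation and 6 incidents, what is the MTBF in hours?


Formula: MTBF = Total operating time / Number of failures
MTBF = 27725 / 6
MTBF = 4620.83 hours

4620.83 hours


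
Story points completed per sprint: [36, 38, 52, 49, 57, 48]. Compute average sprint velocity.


Formula: Avg velocity = Total points / Number of sprints
Points: [36, 38, 52, 49, 57, 48]
Sum = 36 + 38 + 52 + 49 + 57 + 48 = 280
Avg velocity = 280 / 6 = 46.67 points/sprint

46.67 points/sprint


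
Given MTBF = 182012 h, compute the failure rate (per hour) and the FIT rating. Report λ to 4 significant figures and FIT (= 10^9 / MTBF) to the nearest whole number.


Formula: λ = 1 / MTBF; FIT = λ × 1e9 = 1e9 / MTBF
λ = 1 / 182012 ≈ 5.494e-06 failures/hour
FIT = 1e9 / 182012 ≈ 5494 failures per 1e9 hours (nearest whole number)

λ = 5.494e-06 /h, FIT = 5494


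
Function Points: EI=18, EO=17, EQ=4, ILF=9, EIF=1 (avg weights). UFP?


UFP = EI*4 + EO*5 + EQ*4 + ILF*10 + EIF*7
UFP = 18*4 + 17*5 + 4*4 + 9*10 + 1*7
UFP = 72 + 85 + 16 + 90 + 7
UFP = 270

270


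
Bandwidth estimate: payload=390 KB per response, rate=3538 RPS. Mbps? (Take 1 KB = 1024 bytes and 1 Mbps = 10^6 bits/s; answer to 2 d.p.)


Formula: Mbps = payload_bytes * RPS * 8 / 1e6
Payload per request = 390 KB = 390 * 1024 = 399360 bytes
Total bytes/sec = 399360 * 3538 = 1412935680
Total bits/sec = 1412935680 * 8 = 11303485440
Mbps = 11303485440 / 1e6 = 11303.49

11303.49 Mbps


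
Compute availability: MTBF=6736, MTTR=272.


Availability = MTBF / (MTBF + MTTR)
Availability = 6736 / (6736 + 272)
Availability = 6736 / 7008
Availability = 96.1187%

96.1187%


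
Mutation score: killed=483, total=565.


Mutation score = killed / total * 100
Mutation score = 483 / 565 * 100
Mutation score = 85.49%

85.49%


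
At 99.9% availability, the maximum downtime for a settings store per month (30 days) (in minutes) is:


Formula: allowed downtime = period * (100 - SLA) / 100
Period (month (30 days)) = 43200 minutes
Unavailability fraction = (100 - 99.9) / 100
Allowed downtime = 43200 * (100 - 99.9) / 100
Allowed downtime = 43.2 minutes

43.2 minutes


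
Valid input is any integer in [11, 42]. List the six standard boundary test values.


Range: [11, 42]
Boundaries: just below min, min, min+1, max-1, max, just above max
Values: [10, 11, 12, 41, 42, 43]

[10, 11, 12, 41, 42, 43]


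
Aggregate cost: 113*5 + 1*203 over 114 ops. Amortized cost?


Formula: Amortized cost = Total cost / Operations
Total cost = (113 * 5) + (1 * 203)
Total cost = 565 + 203 = 768
Amortized = 768 / 114 = 6.7368

6.7368


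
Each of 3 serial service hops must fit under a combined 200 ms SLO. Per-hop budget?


Formula: per_stage = total_budget / stages
per_stage = 200 / 3
per_stage = 66.67 ms

66.67 ms


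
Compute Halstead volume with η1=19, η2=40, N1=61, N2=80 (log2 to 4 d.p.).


Formula: V = N * log2(η), where N = N1 + N2 and η = η1 + η2
η = 19 + 40 = 59
N = 61 + 80 = 141
log2(59) ≈ 5.8826
V = 141 * 5.8826 = 829.45

829.45


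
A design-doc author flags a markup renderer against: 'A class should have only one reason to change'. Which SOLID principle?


This describes the Single Responsibility Principle (SRP)

Single Responsibility Principle (SRP)


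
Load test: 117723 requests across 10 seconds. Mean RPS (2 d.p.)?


Formula: throughput = requests / seconds
throughput = 117723 / 10
throughput = 11772.3 requests/second

11772.3 requests/second


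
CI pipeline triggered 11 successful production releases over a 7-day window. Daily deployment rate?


Formula: deployments per day = releases / days
= 11 / 7
= 1.571 deploys/day
(equivalently, 11.0 deploys/week)

1.571 deploys/day


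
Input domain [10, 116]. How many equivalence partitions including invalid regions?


Valid range: [10, 116]
Class 1: x < 10 — invalid
Class 2: 10 ≤ x ≤ 116 — valid
Class 3: x > 116 — invalid
Total equivalence classes: 3

3 equivalence classes


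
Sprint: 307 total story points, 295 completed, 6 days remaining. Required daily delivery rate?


Formula: Required rate = Remaining points / Days left
Remaining = 307 - 295 = 12 points
Required rate = 12 / 6 = 2.0 points/day

2.0 points/day


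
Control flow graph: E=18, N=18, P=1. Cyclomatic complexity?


Formula: V(G) = E - N + 2P
V(G) = 18 - 18 + 2*1
V(G) = 0 + 2
V(G) = 2

2


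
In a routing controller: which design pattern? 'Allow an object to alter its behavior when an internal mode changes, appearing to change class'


This matches the State pattern

State


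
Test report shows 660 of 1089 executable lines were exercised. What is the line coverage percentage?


Coverage = covered / total * 100
Coverage = 660 / 1089 * 100
Coverage = 60.61%

60.61%


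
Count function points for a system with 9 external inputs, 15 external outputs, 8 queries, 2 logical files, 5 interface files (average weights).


UFP = EI*4 + EO*5 + EQ*4 + ILF*10 + EIF*7
UFP = 9*4 + 15*5 + 8*4 + 2*10 + 5*7
UFP = 36 + 75 + 32 + 20 + 35
UFP = 198

198


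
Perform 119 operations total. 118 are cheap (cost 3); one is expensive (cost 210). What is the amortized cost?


Formula: Amortized cost = Total cost / Operations
Total cost = (118 * 3) + (1 * 210)
Total cost = 354 + 210 = 564
Amortized = 564 / 119 = 4.7395

4.7395


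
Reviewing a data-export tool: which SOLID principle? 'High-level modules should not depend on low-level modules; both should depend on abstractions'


This describes the Dependency Inversion Principle (DIP)

Dependency Inversion Principle (DIP)


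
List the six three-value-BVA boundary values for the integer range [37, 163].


Range: [37, 163]
Boundaries: just below min, min, min+1, max-1, max, just above max
Values: [36, 37, 38, 162, 163, 164]

[36, 37, 38, 162, 163, 164]


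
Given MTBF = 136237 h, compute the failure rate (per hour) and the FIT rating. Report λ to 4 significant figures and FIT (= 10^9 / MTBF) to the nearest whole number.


Formula: λ = 1 / MTBF; FIT = λ × 1e9 = 1e9 / MTBF
λ = 1 / 136237 ≈ 7.340e-06 failures/hour
FIT = 1e9 / 136237 ≈ 7340 failures per 1e9 hours (nearest whole number)

λ = 7.340e-06 /h, FIT = 7340


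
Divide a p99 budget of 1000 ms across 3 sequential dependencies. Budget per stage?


Formula: per_stage = total_budget / stages
per_stage = 1000 / 3
per_stage = 333.33 ms

333.33 ms


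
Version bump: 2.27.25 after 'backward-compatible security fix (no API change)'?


Current: 2.27.25
Change category: 'backward-compatible security fix (no API change)' → patch bump
SemVer rule: patch bump → increment PATCH (MAJOR and MINOR unchanged)
New: 2.27.26

2.27.26


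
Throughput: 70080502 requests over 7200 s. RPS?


Formula: throughput = requests / seconds
throughput = 70080502 / 7200
throughput = 9733.4 requests/second

9733.4 requests/second


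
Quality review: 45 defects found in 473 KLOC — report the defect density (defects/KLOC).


Defect density = defects / KLOC
Defect density = 45 / 473
Defect density = 0.095 defects/KLOC

0.095 defects/KLOC


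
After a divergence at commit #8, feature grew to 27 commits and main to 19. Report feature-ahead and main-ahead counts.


Common ancestor: commit #8
feature commits after divergence: 27 - 8 = 19
main commits after divergence: 19 - 8 = 11
feature is 19 commits ahead of main
main is 11 commits ahead of feature

feature ahead: 19, main ahead: 11


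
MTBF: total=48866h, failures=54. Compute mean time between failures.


Formula: MTBF = Total operating time / Number of failures
MTBF = 48866 / 54
MTBF = 904.93 hours

904.93 hours


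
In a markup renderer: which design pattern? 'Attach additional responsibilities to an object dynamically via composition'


This matches the Decorator pattern

Decorator


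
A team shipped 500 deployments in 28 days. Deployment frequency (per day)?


Formula: deployments per day = releases / days
= 500 / 28
= 17.857 deploys/day
(equivalently, 125.0 deploys/week)

17.857 deploys/day


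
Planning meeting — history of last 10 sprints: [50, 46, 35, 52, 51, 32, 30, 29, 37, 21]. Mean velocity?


Formula: Avg velocity = Total points / Number of sprints
Points: [50, 46, 35, 52, 51, 32, 30, 29, 37, 21]
Sum = 50 + 46 + 35 + 52 + 51 + 32 + 30 + 29 + 37 + 21 = 383
Avg velocity = 383 / 10 = 38.3 points/sprint

38.3 points/sprint


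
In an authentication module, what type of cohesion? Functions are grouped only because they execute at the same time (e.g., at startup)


Reasoning: Related by timing only
Type: Temporal cohesion

Temporal cohesion


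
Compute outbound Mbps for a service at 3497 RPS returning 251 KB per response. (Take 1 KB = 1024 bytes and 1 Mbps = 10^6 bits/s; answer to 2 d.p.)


Formula: Mbps = payload_bytes * RPS * 8 / 1e6
Payload per request = 251 KB = 251 * 1024 = 257024 bytes
Total bytes/sec = 257024 * 3497 = 898812928
Total bits/sec = 898812928 * 8 = 7190503424
Mbps = 7190503424 / 1e6 = 7190.5

7190.5 Mbps


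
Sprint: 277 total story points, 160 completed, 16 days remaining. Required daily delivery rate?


Formula: Required rate = Remaining points / Days left
Remaining = 277 - 160 = 117 points
Required rate = 117 / 16 = 7.31 points/day

7.31 points/day


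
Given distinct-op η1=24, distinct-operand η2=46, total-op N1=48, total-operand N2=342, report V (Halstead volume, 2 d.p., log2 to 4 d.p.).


Formula: V = N * log2(η), where N = N1 + N2 and η = η1 + η2
η = 24 + 46 = 70
N = 48 + 342 = 390
log2(70) ≈ 6.1293
V = 390 * 6.1293 = 2390.43

2390.43


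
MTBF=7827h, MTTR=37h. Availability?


Availability = MTBF / (MTBF + MTTR)
Availability = 7827 / (7827 + 37)
Availability = 7827 / 7864
Availability = 99.5295%

99.5295%


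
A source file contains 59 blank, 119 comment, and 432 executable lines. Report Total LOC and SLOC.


Total LOC = blank + comment + code
Total LOC = 59 + 119 + 432 = 610
SLOC (source only) = code = 432

Total LOC: 610, SLOC: 432


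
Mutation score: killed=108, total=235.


Mutation score = killed / total * 100
Mutation score = 108 / 235 * 100
Mutation score = 45.96%

45.96%
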